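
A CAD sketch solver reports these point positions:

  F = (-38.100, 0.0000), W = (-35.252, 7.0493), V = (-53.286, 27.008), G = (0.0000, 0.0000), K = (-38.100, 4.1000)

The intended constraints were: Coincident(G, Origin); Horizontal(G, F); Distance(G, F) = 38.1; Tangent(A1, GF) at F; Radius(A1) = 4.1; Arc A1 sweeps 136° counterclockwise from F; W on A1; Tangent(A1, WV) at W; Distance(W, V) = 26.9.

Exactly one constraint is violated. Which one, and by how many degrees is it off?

Tangent(A1, WV) at W — off by 3.90°.

G = (0.00, 0.00) ✓; G.y = 0.00, F.y = 0.00 ✓; |GF| = 38.10 ✓; ∠(KF, FG) = 90.00° ✓; |KF| = 4.100 ✓; bearing(K→W) − bearing(K→F) = 136.0° ✓; |KW| = 4.100 ✓; ∠(KW, WV) = 93.90° ✗; |WV| = 26.90 ✓.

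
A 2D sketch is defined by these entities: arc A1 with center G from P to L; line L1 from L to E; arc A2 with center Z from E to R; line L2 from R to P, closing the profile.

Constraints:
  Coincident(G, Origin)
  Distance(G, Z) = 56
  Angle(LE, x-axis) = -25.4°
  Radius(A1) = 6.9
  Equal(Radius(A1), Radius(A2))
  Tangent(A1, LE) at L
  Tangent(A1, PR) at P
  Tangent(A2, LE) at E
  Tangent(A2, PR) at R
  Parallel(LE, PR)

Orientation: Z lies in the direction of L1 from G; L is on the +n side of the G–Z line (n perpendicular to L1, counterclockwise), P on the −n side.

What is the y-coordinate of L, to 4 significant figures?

6.233

The slot axis is L1's direction at -25.4°, so u = (cos -25.4°, sin -25.4°) = (0.9033, -0.4289) and n = (−sin -25.4°, cos -25.4°) = (0.4289, 0.9033). G is at the origin and Z lies 56.0 along u from G, so Z = 56.0·u = (50.59, -24.02). Tangency of A1 to both parallel lines with radius 6.9 puts L and P at G ± 6.9·n: L = (2.960, 6.233), P = (-2.960, -6.233). So L.y = 6.233.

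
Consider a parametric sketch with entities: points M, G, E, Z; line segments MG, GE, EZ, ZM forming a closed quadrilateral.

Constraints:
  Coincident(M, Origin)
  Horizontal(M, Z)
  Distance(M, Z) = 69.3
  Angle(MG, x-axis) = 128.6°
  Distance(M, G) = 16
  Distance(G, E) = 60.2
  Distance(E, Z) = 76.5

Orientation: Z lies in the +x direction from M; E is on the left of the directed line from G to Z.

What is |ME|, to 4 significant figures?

66.56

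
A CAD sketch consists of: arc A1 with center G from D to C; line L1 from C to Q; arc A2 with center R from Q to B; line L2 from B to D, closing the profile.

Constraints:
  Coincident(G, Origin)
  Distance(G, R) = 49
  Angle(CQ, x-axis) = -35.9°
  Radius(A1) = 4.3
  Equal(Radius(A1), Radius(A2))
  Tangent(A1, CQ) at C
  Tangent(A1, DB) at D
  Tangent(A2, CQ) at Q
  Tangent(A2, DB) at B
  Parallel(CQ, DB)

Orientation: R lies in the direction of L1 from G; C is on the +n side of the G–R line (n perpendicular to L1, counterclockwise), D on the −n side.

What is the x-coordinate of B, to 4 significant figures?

37.17

The slot axis is L1's direction at -35.9°, so u = (cos -35.9°, sin -35.9°) = (0.8100, -0.5864) and n = (−sin -35.9°, cos -35.9°) = (0.5864, 0.8100). G is at the origin and R lies 49.0 along u from G, so R = 49.0·u = (39.69, -28.73). Tangency of A1 to both parallel lines with radius 4.3 puts C and D at G ± 4.3·n: C = (2.521, 3.483), D = (-2.521, -3.483). Equal radii place Q and B the same way about R: Q = R + 4.3·n = (42.21, -25.25), B = R − 4.3·n = (37.17, -32.22). So B.x = 37.17.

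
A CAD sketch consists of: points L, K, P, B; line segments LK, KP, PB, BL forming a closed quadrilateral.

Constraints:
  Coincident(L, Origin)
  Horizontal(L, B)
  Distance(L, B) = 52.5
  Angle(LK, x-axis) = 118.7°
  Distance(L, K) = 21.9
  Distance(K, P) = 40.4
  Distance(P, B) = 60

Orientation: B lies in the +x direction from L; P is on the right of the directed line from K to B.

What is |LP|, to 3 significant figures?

21.0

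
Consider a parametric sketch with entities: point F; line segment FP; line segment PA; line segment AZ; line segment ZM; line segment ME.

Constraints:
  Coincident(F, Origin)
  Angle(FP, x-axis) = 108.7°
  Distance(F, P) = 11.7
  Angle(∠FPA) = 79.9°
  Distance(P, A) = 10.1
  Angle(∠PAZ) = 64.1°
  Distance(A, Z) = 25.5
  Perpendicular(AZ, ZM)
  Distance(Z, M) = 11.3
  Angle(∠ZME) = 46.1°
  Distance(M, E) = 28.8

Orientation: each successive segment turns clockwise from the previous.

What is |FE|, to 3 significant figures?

14.2

F is at the origin; FP runs at 108.7° with length 11.7, so P = (-3.75, 11.1). ∠FPA = 79.9° gives PA at 8.60° from the x-axis; with |PA| = 10.1, A = (6.24, 12.6). ∠PAZ = 64.1° gives AZ at -107° from the x-axis; with |AZ| = 25.5, Z = (-1.35, -11.8). AZ ⟂ ZM, so ZM runs at 163°; with |ZM| = 11.3, M = (-12.1, -8.39). ∠ZME = 46.1° gives ME at 28.8° from the x-axis; with |ME| = 28.8, E = (13.1, 5.48). Then |FE| = |E − F| = 14.2.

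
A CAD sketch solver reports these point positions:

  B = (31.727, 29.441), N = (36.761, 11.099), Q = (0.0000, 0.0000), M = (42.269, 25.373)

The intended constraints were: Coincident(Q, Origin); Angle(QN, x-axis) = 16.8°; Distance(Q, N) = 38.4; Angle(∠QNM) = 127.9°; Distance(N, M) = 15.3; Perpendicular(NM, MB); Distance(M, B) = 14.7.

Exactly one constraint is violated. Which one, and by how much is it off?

Distance(M, B) = 14.7 — off by 3.40.

Q = (0.00, 0.00) ✓; QN at 16.80° ✓; |QN| = 38.40 ✓; ∠QNM = 127.9° ✓; |NM| = 15.30 ✓; ∠(NM, MB) = 90.00° ✓; |MB| = 11.30 ✗.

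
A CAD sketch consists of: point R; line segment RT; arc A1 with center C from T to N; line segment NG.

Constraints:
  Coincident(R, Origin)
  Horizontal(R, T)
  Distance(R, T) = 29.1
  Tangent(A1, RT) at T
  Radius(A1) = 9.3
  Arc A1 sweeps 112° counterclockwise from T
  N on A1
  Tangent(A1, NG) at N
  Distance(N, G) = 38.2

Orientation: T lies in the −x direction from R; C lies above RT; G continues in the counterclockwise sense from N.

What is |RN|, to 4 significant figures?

24.14

Tangency of A1 to RT means the radius CT is perpendicular to RT, so C = T + (0, 9.3) = (-29.10, 9.300). On A1, T sits at bearing -90° from C; a 112° counterclockwise sweep puts N at bearing 22°, so N = C + 9.3·(cos 22°, sin 22°) = (-20.48, 12.78). Then |RN| = |N − R| = 24.14.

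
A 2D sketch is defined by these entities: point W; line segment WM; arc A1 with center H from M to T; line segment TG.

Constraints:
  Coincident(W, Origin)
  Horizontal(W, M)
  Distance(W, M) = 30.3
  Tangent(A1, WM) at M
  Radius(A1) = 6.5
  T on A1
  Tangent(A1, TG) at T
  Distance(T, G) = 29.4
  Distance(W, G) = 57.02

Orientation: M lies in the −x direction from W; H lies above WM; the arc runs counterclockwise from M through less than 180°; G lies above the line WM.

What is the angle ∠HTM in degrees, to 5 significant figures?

20.878°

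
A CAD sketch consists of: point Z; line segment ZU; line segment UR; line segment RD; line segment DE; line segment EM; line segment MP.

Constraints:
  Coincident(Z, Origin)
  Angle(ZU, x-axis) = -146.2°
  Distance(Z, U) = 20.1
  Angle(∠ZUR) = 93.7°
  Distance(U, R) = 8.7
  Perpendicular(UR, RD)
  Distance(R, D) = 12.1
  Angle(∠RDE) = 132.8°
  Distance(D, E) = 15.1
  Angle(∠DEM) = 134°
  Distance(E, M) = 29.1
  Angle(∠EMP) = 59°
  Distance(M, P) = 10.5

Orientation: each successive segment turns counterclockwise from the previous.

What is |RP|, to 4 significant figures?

36.29

Z is at the origin; ZU runs at -146.2° with length 20.1, so U = (-16.70, -11.18). ∠ZUR = 93.7° gives UR at -59.90° from the x-axis; with |UR| = 8.7, R = (-12.34, -18.71). UR is perpendicular to RD, so RD runs at 30.10°; with |RD| = 12.1, D = (-1.871, -12.64). ∠RDE = 132.8° gives DE at 77.30° from the x-axis; with |DE| = 15.1, E = (1.448, 2.090). ∠DEM = 134.0° gives EM at 123.3° from the x-axis; with |EM| = 29.1, M = (-14.53, 26.41). ∠EMP = 59.0° gives MP at -115.7° from the x-axis; with |MP| = 10.5, P = (-19.08, 16.95). Then |RP| = |P − R| = 36.29.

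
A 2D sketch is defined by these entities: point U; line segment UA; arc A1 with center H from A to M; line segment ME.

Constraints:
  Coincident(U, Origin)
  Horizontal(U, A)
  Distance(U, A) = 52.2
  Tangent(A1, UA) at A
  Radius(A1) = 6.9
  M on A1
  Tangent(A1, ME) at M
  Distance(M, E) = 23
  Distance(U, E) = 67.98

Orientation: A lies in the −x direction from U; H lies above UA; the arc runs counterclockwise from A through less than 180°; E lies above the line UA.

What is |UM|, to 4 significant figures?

48.20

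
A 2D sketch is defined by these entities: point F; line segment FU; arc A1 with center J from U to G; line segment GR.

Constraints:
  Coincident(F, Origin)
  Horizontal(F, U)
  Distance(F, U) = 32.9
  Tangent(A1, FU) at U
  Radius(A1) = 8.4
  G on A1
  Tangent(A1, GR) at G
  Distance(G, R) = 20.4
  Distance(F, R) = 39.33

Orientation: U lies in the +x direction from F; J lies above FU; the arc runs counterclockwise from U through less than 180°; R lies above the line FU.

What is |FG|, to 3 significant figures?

41.7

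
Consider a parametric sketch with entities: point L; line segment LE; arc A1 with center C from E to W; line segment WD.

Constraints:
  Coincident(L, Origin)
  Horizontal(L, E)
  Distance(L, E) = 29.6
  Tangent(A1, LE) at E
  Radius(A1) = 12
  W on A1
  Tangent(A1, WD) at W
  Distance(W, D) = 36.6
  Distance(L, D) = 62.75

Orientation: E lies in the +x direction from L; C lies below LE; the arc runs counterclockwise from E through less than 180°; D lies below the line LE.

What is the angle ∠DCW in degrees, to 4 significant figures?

71.85°

L is at the origin; L and E share the same y with |LE| = 29.6 and E on the +x side, so E = (29.60, 0.000). The tangent condition forces CE to be normal to LE, so C = E + (0, -12) = (29.60, -12.00). Since CW ⟂ WD (tangency), |CD| = √(12.0² + 36.6²) = 38.52 regardless of where W sits on A1. So D lies on both circle(L, 62.75) and circle(C, 38.52); the below-LE intersection is D = (38.64, -49.44). W is the foot of the tangent from D: W = (19.39, -18.31).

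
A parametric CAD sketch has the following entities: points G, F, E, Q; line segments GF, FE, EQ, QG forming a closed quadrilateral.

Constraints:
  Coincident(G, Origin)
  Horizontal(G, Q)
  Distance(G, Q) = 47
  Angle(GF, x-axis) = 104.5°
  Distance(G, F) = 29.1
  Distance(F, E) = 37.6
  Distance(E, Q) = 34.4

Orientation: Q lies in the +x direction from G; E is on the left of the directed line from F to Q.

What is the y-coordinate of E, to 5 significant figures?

30.056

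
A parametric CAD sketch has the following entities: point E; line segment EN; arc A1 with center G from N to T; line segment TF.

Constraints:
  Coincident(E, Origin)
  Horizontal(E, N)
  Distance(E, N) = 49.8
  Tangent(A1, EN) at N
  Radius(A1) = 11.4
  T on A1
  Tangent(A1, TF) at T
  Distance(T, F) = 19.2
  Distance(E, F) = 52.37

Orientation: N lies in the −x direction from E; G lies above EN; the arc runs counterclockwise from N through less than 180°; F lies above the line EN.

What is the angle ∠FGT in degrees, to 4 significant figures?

59.30°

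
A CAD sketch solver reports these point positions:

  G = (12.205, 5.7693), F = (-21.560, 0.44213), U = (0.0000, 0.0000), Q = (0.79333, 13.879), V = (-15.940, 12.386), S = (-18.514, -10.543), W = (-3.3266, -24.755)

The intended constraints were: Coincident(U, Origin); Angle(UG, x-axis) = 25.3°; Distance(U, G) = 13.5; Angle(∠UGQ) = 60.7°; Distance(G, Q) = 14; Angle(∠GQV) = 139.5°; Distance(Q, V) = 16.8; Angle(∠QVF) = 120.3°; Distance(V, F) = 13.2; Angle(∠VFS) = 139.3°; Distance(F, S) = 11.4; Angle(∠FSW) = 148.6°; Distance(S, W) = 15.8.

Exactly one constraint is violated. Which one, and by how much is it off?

Distance(S, W) = 15.8 — off by 5.00.

U = (0.00, 0.00) ✓; UG at 25.30° ✓; |UG| = 13.50 ✓; ∠UGQ = 60.70° ✓; |GQ| = 14.00 ✓; ∠GQV = 139.5° ✓; |QV| = 16.80 ✓; ∠QVF = 120.3° ✓; |VF| = 13.20 ✓; ∠VFS = 139.3° ✓; |FS| = 11.40 ✓; ∠FSW = 148.6° ✓; |SW| = 20.80 ✗.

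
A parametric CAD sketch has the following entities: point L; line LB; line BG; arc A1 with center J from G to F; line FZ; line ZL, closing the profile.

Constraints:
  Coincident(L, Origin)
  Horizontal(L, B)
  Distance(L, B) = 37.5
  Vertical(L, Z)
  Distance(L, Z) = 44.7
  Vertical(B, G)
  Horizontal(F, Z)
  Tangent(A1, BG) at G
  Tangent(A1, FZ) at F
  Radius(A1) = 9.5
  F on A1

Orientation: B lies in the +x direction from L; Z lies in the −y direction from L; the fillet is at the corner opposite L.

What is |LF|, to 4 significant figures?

52.75

L is at the origin; L and B share the same y with |LB| = 37.5 and B on the +x side, so B = (37.50, 0.000). L and Z share the same x with |LZ| = 44.7 and Z on the −y side, so Z = (0.000, -44.70). The virtual corner opposite L is at (37.50, -44.70). Since A1 is tangent to BG there, JG ⟂ BG and A1 meets FZ tangentially, so JF is at right angles to FZ, with radius 9.5, so the center J sits 9.5 in from both sides at J = (28.00, -35.20). That places the tangent points at G = (37.50, -35.20) on BG and F = (28.00, -44.70) on FZ. Then |LF| = |F − L| = 52.75.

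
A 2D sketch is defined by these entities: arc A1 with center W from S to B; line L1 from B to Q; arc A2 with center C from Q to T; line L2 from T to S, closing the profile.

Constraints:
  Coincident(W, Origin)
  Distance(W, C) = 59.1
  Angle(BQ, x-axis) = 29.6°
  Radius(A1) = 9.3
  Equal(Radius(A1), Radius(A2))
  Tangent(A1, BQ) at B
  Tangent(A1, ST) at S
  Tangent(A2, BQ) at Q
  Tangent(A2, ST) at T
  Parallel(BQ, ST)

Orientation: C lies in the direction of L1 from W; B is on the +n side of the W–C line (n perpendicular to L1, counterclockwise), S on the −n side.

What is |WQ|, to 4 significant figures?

59.83

Tangency of A1 to both parallel lines with radius 9.3 puts B and S at W ± 9.3·n: B = (-4.594, 8.086), S = (4.594, -8.086). Equal radii place Q and T the same way about C: Q = C + 9.3·n = (46.79, 37.28), T = C − 9.3·n = (55.98, 21.11). Then |WQ| = |Q − W| = 59.83.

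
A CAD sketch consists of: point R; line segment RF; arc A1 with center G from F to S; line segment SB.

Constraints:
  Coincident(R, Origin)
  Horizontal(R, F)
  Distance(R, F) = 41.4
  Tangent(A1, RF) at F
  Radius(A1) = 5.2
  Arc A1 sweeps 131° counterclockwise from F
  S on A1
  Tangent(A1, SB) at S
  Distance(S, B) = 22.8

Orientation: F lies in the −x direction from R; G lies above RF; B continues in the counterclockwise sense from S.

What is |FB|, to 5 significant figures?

28.078

R is at the origin; RF is horizontal with |RF| = 41.4 and F on the −x side, so F = (-41.400, 0.0000). Tangency of A1 to RF means the radius GF is perpendicular to RF, so G = F + (0, 5.2) = (-41.400, 5.2000). On A1, F sits at bearing -90° from G; a 131° counterclockwise sweep puts S at bearing 41°, so S = G + 5.2·(cos 41°, sin 41°) = (-37.476, 8.6115). The tangent condition forces GS to be normal to SB, so SB runs along (−sin 41°, cos 41°); with |SB| = 22.8, B = (-52.434, 25.819). Then |FB| = |B − F| = 28.078.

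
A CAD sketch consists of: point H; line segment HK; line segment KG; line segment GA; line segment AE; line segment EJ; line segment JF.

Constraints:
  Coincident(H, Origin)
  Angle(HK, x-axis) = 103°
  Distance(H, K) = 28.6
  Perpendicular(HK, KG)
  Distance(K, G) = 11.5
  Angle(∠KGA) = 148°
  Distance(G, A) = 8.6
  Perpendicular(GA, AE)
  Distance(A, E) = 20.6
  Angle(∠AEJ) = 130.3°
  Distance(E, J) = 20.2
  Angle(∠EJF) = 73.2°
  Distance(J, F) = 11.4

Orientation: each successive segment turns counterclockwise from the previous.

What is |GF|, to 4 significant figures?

25.84

∠AEJ = 130.3° gives EJ at 4.700° from the x-axis; with |EJ| = 20.2, J = (10.98, 6.288). ∠EJF = 73.2° gives JF at 111.5° from the x-axis; with |JF| = 11.4, F = (6.800, 16.89). Then |GF| = |F − G| = 25.84.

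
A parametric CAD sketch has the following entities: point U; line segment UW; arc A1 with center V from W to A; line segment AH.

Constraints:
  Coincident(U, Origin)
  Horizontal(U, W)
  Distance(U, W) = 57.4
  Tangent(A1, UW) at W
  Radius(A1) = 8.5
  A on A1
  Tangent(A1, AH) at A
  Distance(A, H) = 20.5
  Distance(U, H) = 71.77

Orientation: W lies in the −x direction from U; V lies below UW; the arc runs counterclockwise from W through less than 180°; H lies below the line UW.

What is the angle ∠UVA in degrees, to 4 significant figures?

172.4°

U is at the origin; UW is horizontal with |UW| = 57.4 and W on the −x side, so W = (-57.40, 0.000). Tangency of A1 to UW means the radius VW is perpendicular to UW, so V = W + (0, -8.5) = (-57.40, -8.500). Since VA ⟂ AH (tangency), |VH| = √(8.5² + 20.5²) = 22.19 regardless of where A sits on A1. So H lies on both circle(U, 71.77) and circle(V, 22.19); the below-UW intersection is H = (-65.60, -29.12). A is the foot of the tangent from H: A = (-65.90, -8.626).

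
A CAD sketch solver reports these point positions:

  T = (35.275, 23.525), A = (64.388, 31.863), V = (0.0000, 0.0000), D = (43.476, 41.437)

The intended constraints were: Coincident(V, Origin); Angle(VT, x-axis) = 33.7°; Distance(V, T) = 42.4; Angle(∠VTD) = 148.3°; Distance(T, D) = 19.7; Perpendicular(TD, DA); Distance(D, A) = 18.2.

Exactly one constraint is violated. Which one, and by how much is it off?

Distance(D, A) = 18.2 — off by 4.80.

V = (0.00, 0.00) ✓; VT at 33.70° ✓; |VT| = 42.40 ✓; ∠VTD = 148.3° ✓; |TD| = 19.70 ✓; ∠(TD, DA) = 90.00° ✓; |DA| = 23.00 ✗.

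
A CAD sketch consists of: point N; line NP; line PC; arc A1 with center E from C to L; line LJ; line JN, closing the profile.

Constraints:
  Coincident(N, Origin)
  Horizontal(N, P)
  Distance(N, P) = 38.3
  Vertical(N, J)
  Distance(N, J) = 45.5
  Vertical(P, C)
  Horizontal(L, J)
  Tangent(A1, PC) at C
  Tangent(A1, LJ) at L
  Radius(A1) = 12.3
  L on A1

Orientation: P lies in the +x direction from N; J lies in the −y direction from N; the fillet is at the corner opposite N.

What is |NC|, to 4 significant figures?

50.69

The virtual corner opposite N is at (38.30, -45.50). The tangent condition forces EC to be normal to PC and since A1 is tangent to LJ there, EL ⟂ LJ, with radius 12.3, so the center E sits 12.3 in from both sides at E = (26.00, -33.20). That places the tangent points at C = (38.30, -33.20) on PC and L = (26.00, -45.50) on LJ. Then |NC| = |C − N| = 50.69.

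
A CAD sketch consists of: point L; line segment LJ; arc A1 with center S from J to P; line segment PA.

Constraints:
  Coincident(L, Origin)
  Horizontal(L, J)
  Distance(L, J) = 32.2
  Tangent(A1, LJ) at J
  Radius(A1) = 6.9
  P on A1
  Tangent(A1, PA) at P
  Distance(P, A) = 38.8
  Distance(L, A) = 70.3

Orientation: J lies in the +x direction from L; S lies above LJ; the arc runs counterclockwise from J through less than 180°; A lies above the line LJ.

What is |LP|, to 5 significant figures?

37.530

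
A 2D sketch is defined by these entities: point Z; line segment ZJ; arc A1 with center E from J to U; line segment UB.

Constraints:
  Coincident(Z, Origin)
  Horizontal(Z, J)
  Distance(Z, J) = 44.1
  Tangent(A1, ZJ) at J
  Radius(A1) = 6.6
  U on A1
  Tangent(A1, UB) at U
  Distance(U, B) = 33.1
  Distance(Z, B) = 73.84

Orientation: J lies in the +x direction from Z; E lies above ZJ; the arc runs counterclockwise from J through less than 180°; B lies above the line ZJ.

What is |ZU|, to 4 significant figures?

49.87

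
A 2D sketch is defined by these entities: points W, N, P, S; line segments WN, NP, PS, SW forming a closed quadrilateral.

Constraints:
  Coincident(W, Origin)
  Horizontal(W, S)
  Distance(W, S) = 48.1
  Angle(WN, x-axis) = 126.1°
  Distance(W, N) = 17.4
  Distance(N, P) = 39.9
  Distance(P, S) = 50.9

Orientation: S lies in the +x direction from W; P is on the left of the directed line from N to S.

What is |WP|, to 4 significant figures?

45.54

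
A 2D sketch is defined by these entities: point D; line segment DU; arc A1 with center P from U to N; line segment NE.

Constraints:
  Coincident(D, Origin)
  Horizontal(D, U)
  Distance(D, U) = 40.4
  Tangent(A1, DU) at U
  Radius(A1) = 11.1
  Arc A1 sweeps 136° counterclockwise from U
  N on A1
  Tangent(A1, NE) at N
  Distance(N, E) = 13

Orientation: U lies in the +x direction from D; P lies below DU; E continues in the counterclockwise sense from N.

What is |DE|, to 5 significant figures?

50.576

D is at the origin; D and U share the same y with |DU| = 40.4 and U on the +x side, so U = (40.400, 0.0000). The tangent condition forces PU to be normal to DU, so P = U + (0, -11.1) = (40.400, -11.100). On A1, U sits at bearing 90° from P; a 136° counterclockwise sweep puts N at bearing 226°, so N = P + 11.1·(cos 226°, sin 226°) = (32.689, -19.085). A1 meets NE tangentially, so PN is at right angles to NE, so NE runs along (−sin 226°, cos 226°); with |NE| = 13.0, E = (42.041, -28.115). Then |DE| = |E − D| = 50.576.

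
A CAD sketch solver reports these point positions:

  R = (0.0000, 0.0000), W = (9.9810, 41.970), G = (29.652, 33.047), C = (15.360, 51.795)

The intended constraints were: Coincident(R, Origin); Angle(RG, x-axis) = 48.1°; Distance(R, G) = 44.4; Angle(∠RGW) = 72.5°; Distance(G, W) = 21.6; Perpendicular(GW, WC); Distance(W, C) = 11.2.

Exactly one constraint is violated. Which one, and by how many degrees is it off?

Perpendicular(GW, WC) — off by 4.30°.

R = (0.00, 0.00) ✓; RG at 48.10° ✓; |RG| = 44.40 ✓; ∠RGW = 72.50° ✓; |GW| = 21.60 ✓; ∠(GW, WC) = 94.30° ✗; |WC| = 11.20 ✓.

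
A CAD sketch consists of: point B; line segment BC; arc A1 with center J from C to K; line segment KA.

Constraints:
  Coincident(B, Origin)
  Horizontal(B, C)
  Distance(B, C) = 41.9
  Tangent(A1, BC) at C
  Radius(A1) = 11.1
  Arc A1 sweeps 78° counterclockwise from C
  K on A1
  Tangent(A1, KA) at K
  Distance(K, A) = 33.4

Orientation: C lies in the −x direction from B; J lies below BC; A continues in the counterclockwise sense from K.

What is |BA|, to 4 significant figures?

72.69

B is at the origin; B and C share the same y with |BC| = 41.9 and C on the −x side, so C = (-41.90, 0.000). Since A1 is tangent to BC there, JC ⟂ BC, so J = C + (0, -11.1) = (-41.90, -11.10). On A1, C sits at bearing 90° from J; a 78° counterclockwise sweep puts K at bearing 168°, so K = J + 11.1·(cos 168°, sin 168°) = (-52.76, -8.792). The tangent condition forces JK to be normal to KA, so KA runs along (−sin 168°, cos 168°); with |KA| = 33.4, A = (-59.70, -41.46). Then |BA| = |A − B| = 72.69.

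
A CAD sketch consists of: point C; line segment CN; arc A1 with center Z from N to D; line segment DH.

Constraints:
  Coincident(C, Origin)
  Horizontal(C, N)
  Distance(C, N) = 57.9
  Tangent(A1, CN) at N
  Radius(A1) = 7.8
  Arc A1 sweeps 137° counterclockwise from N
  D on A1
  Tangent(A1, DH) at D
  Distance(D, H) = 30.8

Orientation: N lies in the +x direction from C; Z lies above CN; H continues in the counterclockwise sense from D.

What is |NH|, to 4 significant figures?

38.56

On A1, N sits at bearing -90° from Z; a 137° counterclockwise sweep puts D at bearing 47°, so D = Z + 7.8·(cos 47°, sin 47°) = (63.22, 13.50). Since A1 is tangent to DH there, ZD ⟂ DH, so DH runs along (−sin 47°, cos 47°); with |DH| = 30.8, H = (40.69, 34.51). Then |NH| = |H − N| = 38.56.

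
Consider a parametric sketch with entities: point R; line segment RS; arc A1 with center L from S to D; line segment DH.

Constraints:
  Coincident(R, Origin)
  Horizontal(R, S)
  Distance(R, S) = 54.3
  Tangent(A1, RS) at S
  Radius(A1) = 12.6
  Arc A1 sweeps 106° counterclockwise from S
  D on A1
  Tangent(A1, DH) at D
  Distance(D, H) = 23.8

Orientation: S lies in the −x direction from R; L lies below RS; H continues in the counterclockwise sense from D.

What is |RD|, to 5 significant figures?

68.329

R is at the origin; R and S share the same y with |RS| = 54.3 and S on the −x side, so S = (-54.300, 0.0000). A1 meets RS tangentially, so LS is at right angles to RS, so L = S + (0, -12.6) = (-54.300, -12.600). On A1, S sits at bearing 90° from L; a 106° counterclockwise sweep puts D at bearing 196°, so D = L + 12.6·(cos 196°, sin 196°) = (-66.412, -16.073). Then |RD| = |D − R| = 68.329.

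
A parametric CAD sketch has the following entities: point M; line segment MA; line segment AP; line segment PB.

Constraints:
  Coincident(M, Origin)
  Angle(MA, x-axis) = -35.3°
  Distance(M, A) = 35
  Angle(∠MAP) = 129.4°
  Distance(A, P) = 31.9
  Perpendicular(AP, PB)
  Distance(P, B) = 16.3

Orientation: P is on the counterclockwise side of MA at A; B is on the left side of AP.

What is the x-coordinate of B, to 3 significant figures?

55.0

M is at the origin; MA runs at -35.3° with length 35.0, so A = 35.0·(cos -35.3°, sin -35.3°) = (28.6, -20.2). ∠MAP = 129.4°, so AP runs at -35.3° + (180° − 129.4°) = 15.3° from the x-axis; with |AP| = 31.9, P = A + 31.9·(cos 15.3°, sin 15.3°) = (59.3, -11.8). AP ⟂ PB; with |PB| = 16.3 on the left of AP, B = P + 16.3·(-0.264, 0.965) = (55.0, 3.91). So B.x = 55.0.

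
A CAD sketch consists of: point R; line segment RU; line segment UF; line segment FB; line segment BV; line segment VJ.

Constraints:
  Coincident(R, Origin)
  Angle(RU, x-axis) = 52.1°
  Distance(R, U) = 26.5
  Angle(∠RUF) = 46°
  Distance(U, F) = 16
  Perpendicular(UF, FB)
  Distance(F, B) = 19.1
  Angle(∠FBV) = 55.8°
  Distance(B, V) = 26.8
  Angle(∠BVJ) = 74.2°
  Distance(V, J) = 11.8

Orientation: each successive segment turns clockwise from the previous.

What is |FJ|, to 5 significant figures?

13.598

R is at the origin; RU runs at 52.1° with length 26.5, so U = (16.279, 20.911). ∠RUF = 46.0° gives UF at -81.900° from the x-axis; with |UF| = 16.0, F = (18.533, 5.0703). UF is perpendicular to FB, so FB runs at -171.90°; with |FB| = 19.1, B = (-0.37647, 2.3791). ∠FBV = 55.8° gives BV at 63.900° from the x-axis; with |BV| = 26.8, V = (11.414, 26.446). ∠BVJ = 74.2° gives VJ at -41.900° from the x-axis; with |VJ| = 11.8, J = (20.197, 18.566). Then |FJ| = |J − F| = 13.598.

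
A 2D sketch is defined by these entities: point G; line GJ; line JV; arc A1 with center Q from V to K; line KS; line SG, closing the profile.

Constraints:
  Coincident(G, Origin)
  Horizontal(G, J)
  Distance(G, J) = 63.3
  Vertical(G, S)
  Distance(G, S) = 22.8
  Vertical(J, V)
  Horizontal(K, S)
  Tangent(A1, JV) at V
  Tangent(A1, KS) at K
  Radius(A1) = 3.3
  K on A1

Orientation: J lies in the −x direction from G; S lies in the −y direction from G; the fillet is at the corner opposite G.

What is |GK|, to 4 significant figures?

64.19

G is at the origin; G and J share the same y with |GJ| = 63.3 and J on the −x side, so J = (-63.30, 0.000). GS is vertical with |GS| = 22.8 and S on the −y side, so S = (0.000, -22.80). The virtual corner opposite G is at (-63.30, -22.80). Since A1 is tangent to JV there, QV ⟂ JV and tangency of A1 to KS means the radius QK is perpendicular to KS, with radius 3.3, so the center Q sits 3.3 in from both sides at Q = (-60.00, -19.50). That places the tangent points at V = (-63.30, -19.50) on JV and K = (-60.00, -22.80) on KS. Then |GK| = |K − G| = 64.19.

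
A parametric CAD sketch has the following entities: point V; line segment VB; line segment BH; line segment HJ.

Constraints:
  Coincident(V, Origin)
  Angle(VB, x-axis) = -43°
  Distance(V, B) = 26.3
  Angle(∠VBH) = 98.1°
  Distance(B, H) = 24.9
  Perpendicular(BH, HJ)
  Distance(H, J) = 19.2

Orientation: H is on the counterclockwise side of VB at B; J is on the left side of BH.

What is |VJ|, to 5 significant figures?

29.412

V is at the origin; VB runs at -43.0° with length 26.3, so B = 26.3·(cos -43.0°, sin -43.0°) = (19.235, -17.937). ∠VBH = 98.1°, so BH runs at -43.0° + (180° − 98.1°) = 38.900° from the x-axis; with |BH| = 24.9, H = B + 24.9·(cos 38.900°, sin 38.900°) = (38.613, -2.3003). BH ⟂ HJ; with |HJ| = 19.2 on the left of BH, J = H + 19.2·(-0.62796, 0.77824) = (26.556, 12.642). Then |VJ| = |J − V| = 29.412.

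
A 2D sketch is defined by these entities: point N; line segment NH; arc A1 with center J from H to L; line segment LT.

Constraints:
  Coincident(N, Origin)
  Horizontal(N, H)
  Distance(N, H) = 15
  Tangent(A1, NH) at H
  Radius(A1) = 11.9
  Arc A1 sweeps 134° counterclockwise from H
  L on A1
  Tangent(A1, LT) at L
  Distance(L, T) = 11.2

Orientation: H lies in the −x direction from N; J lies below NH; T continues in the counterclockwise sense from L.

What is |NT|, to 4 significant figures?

32.33

N is at the origin; N and H share the same y with |NH| = 15.0 and H on the −x side, so H = (-15.00, 0.000). Since A1 is tangent to NH there, JH ⟂ NH, so J = H + (0, -11.9) = (-15.00, -11.90). On A1, H sits at bearing 90° from J; a 134° counterclockwise sweep puts L at bearing 224°, so L = J + 11.9·(cos 224°, sin 224°) = (-23.56, -20.17). The tangent condition forces JL to be normal to LT, so LT runs along (−sin 224°, cos 224°); with |LT| = 11.2, T = (-15.78, -28.22). Then |NT| = |T − N| = 32.33.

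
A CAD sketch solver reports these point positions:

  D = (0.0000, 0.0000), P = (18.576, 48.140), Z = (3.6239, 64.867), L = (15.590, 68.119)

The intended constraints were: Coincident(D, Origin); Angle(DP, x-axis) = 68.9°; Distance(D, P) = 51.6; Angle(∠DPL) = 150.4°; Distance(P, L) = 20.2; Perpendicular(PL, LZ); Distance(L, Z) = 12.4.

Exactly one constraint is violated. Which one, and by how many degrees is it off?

Perpendicular(PL, LZ) — off by 6.70°.

D = (0.00, 0.00) ✓; DP at 68.90° ✓; |DP| = 51.60 ✓; ∠DPL = 150.4° ✓; |PL| = 20.20 ✓; ∠(PL, LZ) = 96.70° ✗; |LZ| = 12.40 ✓.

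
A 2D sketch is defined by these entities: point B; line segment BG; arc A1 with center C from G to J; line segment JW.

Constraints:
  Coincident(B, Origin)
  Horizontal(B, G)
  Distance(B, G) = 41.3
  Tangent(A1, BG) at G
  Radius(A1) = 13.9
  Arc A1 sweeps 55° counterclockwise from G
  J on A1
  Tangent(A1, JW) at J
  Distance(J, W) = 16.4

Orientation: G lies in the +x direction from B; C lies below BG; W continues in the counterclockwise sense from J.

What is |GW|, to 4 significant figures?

28.41

On A1, G sits at bearing 90° from C; a 55° counterclockwise sweep puts J at bearing 145°, so J = C + 13.9·(cos 145°, sin 145°) = (29.91, -5.927). The tangent condition forces CJ to be normal to JW, so JW runs along (−sin 145°, cos 145°); with |JW| = 16.4, W = (20.51, -19.36). Then |GW| = |W − G| = 28.41.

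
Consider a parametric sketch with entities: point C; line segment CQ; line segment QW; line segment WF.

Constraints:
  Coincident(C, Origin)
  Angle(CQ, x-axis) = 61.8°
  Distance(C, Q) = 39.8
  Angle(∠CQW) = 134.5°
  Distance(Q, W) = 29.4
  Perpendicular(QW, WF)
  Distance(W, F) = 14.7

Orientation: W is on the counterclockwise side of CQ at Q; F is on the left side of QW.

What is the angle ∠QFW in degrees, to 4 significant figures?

63.43°

C is at the origin; CQ runs at 61.8° with length 39.8, so Q = 39.8·(cos 61.8°, sin 61.8°) = (18.81, 35.08). ∠CQW = 134.5°, so QW runs at 61.8° + (180° − 134.5°) = 107.3° from the x-axis; with |QW| = 29.4, W = Q + 29.4·(cos 107.3°, sin 107.3°) = (10.06, 63.15). The perpendicularity gives WF at right angles to QW; with |WF| = 14.7 on the left of QW, F = W + 14.7·(-0.9548, -0.2974) = (-3.970, 58.77). Then cos ∠QFW = FQ·FW / (|FQ||FW|), giving 63.43°.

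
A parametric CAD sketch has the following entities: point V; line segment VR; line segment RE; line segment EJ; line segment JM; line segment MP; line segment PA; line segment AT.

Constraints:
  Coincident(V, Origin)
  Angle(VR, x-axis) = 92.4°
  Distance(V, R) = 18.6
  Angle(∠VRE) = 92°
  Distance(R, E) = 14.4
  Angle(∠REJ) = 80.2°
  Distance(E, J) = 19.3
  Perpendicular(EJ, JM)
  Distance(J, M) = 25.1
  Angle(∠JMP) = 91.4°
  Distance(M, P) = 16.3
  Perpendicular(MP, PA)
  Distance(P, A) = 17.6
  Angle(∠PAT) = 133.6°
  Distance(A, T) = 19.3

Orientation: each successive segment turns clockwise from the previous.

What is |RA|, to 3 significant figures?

6.29

V is at the origin; VR runs at 92.4° with length 18.6, so R = (-0.779, 18.6). ∠VRE = 92.0° gives RE at 4.40° from the x-axis; with |RE| = 14.4, E = (13.6, 19.7). ∠REJ = 80.2° gives EJ at -95.4° from the x-axis; with |EJ| = 19.3, J = (11.8, 0.474). EJ ⟂ JM, so JM runs at 175°; with |JM| = 25.1, M = (-13.2, 2.84). ∠JMP = 91.4° gives MP at 86.0° from the x-axis; with |MP| = 16.3, P = (-12.1, 19.1). MP ⟂ PA, so PA runs at -4.00°; with |PA| = 17.6, A = (5.47, 17.9). Then |RA| = |A − R| = 6.29.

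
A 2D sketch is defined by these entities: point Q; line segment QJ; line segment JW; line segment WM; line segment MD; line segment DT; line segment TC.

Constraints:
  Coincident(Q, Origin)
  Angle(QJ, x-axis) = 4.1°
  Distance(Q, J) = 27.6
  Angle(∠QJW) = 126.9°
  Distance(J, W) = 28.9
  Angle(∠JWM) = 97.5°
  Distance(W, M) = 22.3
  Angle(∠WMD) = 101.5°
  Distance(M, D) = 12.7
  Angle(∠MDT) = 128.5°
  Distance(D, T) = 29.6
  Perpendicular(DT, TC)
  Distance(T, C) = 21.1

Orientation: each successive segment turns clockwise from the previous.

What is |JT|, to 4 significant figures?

11.56

∠WMD = 101.5° gives MD at 150.0° from the x-axis; with |MD| = 12.7, D = (20.71, -30.19). ∠MDT = 128.5° gives DT at 98.50° from the x-axis; with |DT| = 29.6, T = (16.34, -0.9146). Then |JT| = |T − J| = 11.56.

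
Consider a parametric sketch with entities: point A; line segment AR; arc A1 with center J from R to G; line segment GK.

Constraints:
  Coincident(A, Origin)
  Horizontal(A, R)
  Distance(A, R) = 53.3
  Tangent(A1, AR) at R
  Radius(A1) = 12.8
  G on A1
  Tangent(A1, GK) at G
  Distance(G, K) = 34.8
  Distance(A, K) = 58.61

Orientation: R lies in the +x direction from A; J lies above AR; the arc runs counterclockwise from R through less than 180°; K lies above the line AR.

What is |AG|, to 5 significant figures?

65.856

A is at the origin; AR is horizontal with |AR| = 53.3 and R on the +x side, so R = (53.300, 0.0000). A1 meets AR tangentially, so JR is at right angles to AR, so J = R + (0, 12.8) = (53.300, 12.800). Since JG ⟂ GK (tangency), |JK| = √(12.8² + 34.8²) = 37.079 regardless of where G sits on A1. So K lies on both circle(A, 58.61) and circle(J, 37.079); the above-AR intersection is K = (36.502, 45.856). G is the foot of the tangent from K: G = (62.008, 22.182).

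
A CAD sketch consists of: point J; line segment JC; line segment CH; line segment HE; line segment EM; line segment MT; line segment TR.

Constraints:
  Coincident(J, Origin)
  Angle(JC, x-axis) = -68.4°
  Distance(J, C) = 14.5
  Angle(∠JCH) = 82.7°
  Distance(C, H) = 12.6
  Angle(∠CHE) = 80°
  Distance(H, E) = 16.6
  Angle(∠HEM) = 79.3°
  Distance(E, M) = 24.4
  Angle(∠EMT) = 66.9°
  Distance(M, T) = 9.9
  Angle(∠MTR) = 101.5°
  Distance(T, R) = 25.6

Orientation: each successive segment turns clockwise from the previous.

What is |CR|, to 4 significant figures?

20.97

∠EMT = 66.9° gives MT at -119.5° from the x-axis; with |MT| = 9.9, T = (11.26, -11.38). ∠MTR = 101.5° gives TR at 162.0° from the x-axis; with |TR| = 25.6, R = (-13.09, -3.466). Then |CR| = |R − C| = 20.97.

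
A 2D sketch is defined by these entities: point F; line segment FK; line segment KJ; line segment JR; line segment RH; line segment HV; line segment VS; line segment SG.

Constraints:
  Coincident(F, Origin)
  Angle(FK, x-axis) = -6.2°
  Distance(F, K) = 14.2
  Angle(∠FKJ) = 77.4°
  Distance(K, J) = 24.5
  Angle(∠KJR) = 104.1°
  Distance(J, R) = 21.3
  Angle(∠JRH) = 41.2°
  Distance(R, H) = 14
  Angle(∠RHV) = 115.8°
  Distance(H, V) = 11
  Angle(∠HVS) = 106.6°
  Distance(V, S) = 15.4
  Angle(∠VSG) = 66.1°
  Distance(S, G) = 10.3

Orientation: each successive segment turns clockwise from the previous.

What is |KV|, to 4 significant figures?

19.96

∠JRH = 41.2° gives RH at 36.50° from the x-axis; with |RH| = 14.0, H = (-3.753, -14.65). ∠RHV = 115.8° gives HV at -27.70° from the x-axis; with |HV| = 11.0, V = (5.986, -19.77). Then |KV| = |V − K| = 19.96.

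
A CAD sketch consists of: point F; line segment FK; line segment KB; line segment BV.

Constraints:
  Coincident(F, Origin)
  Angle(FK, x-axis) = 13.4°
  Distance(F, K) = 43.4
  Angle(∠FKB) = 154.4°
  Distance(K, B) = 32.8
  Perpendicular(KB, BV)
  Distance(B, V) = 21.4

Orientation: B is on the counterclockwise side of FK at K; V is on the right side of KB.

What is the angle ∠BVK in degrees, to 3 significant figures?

56.9°

F is at the origin; FK runs at 13.4° with length 43.4, so K = 43.4·(cos 13.4°, sin 13.4°) = (42.2, 10.1). ∠FKB = 154.4°, so KB runs at 13.4° + (180° − 154.4°) = 39.0° from the x-axis; with |KB| = 32.8, B = K + 32.8·(cos 39.0°, sin 39.0°) = (67.7, 30.7). The perpendicularity gives BV at right angles to KB; with |BV| = 21.4 on the right of KB, V = B + 21.4·(0.629, -0.777) = (81.2, 14.1). Then cos ∠BVK = VB·VK / (|VB||VK|), giving 56.9°.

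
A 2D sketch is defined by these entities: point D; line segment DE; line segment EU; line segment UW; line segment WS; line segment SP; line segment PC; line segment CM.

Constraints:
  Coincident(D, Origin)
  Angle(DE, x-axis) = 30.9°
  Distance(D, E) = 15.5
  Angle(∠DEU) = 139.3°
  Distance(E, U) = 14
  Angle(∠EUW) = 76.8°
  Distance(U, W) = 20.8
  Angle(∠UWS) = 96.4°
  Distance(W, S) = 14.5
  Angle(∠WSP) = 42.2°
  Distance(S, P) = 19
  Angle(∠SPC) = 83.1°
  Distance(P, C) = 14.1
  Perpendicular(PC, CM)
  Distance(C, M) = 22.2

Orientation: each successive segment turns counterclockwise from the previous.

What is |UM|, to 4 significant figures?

34.66

∠SPC = 83.1° gives PC at 133.1° from the x-axis; with |PC| = 14.1, C = (-0.2128, 30.44). PC ⟂ CM, so CM runs at -136.9°; with |CM| = 22.2, M = (-16.42, 15.27). Then |UM| = |M − U| = 34.66.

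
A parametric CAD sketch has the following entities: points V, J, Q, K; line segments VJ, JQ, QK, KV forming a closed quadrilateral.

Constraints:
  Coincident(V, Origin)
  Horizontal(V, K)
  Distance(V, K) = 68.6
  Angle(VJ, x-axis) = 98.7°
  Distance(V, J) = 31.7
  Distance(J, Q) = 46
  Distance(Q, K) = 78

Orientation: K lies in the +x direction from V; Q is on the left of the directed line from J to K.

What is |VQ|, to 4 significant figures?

70.43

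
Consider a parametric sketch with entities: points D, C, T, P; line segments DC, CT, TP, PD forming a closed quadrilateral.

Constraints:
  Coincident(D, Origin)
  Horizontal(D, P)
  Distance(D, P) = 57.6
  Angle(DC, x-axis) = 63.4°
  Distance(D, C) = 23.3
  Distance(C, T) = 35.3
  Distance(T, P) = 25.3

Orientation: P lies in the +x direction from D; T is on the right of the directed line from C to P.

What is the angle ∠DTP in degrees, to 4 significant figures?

155.0°

D is at the origin; D and P share the same y with |DP| = 57.6 and P in +x, so P = (57.6, 0). DC runs at 63.4° with |DC| = 23.3, so C = (10.43, 20.83). T is determined by |CT| = 35.3 and |TP| = 25.3 together: it lies at the intersection of circle(C, 35.3) and circle(P, 25.3). With |CP| = 51.56, the foot of the radical line on CP is 31.66 from C and the perpendicular offset is √(35.3² − 31.66²) = 15.62. Taking the right-of-CP solution: T = (33.08, -6.242).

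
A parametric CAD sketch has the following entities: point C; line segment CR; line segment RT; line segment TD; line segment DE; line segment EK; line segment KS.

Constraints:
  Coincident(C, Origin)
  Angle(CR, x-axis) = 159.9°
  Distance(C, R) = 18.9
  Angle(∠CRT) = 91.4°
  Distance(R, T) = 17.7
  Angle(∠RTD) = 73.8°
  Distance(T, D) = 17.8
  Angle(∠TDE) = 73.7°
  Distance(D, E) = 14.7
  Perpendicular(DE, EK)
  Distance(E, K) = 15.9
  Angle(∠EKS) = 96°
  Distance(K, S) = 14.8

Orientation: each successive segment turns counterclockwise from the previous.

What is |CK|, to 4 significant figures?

24.93

∠TDE = 73.7° gives DE at 101.0° from the x-axis; with |DE| = 14.7, E = (-9.317, 2.813). DE is perpendicular to EK, so EK runs at -169.0°; with |EK| = 15.9, K = (-24.92, -0.2214). Then |CK| = |K − C| = 24.93.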